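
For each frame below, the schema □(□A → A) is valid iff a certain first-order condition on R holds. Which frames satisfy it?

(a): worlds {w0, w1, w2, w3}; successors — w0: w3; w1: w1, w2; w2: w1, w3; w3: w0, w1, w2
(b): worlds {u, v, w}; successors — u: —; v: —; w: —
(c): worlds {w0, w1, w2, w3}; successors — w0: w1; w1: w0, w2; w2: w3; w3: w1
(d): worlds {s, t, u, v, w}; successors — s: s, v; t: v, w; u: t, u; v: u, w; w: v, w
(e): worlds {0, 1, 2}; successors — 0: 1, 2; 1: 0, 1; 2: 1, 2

(b)

Frame correspondent (Sahlqvist): ∀x ∀y (Rxy → Ryy) — i.e. shift-reflexivity.
(a): fails — Rw1w2 but not Rw2w2.
(b): satisfies the condition.
(c): fails — Rw1w2 but not Rw2w2.
(d): fails — Rtv but not Rvv.
(e): fails — R10 but not R00.
Valid on: (b).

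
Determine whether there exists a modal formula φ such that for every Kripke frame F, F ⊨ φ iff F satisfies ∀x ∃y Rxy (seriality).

This is a Sahlqvist condition; the D axiom □p → ◇p defines it.
Suppose □p→◇p is valid. At any x set V(p)=W. Then □p at x, so ◇p at x, so x has a successor.

Yes, by □p → ◇p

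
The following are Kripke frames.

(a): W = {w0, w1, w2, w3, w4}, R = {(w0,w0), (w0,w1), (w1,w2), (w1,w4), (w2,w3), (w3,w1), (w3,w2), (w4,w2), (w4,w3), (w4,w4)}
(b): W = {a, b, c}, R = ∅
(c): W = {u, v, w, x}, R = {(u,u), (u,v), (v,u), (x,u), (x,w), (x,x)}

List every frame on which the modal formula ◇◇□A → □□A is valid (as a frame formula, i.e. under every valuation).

Frame correspondent (Sahlqvist): ∀x ∀y ∀z ((xR²y ∧ xR²z) → ∃w (yRw ∧ z = w)) — i.e. a generalized confluence (Geach) condition.
(a): fails — w0R²w0, w0R²w2 but no w with w0Rw and w2=w.
(b): condition met.
(c): fails — uR²v, uR²v but no t with vRt and v=t.

(b)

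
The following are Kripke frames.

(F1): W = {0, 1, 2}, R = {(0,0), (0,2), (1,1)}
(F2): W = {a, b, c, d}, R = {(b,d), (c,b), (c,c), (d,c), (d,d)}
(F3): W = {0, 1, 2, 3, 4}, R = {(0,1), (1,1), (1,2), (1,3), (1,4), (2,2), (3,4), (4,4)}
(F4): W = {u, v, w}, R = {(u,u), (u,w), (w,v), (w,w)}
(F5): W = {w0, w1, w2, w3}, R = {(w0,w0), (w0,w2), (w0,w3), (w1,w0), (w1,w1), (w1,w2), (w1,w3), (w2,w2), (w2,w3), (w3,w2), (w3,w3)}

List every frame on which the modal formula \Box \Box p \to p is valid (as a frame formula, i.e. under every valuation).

(F5)

The schema corresponds to a generalized confluence (Geach) condition: \forall x \exists w (x R^2 w \wedge x = w).
(F1): fails — at 2 but no w with 2R²w and 2=w.
(F2): fails — at a but no w with aR²w and a=w.
(F3): fails — at 0 but no w with 0R²w and 0=w.
(F4): fails — at v but no t with vR²t and v=t.
(F5): ✓.
Valid on: (F5).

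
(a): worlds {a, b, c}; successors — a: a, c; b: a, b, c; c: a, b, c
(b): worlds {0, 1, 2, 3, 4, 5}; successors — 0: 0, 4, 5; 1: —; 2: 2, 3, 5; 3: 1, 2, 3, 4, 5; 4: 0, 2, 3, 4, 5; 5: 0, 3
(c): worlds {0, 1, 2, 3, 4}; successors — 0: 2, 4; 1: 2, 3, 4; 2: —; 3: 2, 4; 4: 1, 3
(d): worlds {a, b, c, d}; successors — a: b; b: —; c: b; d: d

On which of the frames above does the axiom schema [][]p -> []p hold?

(a), (b)

The schema corresponds to density: forall x forall y (Rxy -> exists z (Rxz & Rzy)).
(a): ✓.
(b): ✓.
(c): fails — R34 but no z with R3z and Rz4.
(d): fails — Rab but no z with Raz and Rzb.
Valid on: (a), (b).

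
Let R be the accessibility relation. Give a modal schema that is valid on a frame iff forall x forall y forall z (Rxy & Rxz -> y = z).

◇r → □r

The condition is partial functionality. The CD schema ◇r → □r defines it.
Suppose ◇r→□r is valid. Take Rxy, Rxz and set V(r)={y}. Then ◇r at x, so □r at x, so r at z, i.e. z=y.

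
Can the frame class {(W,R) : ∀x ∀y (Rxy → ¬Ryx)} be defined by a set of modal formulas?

If a class were modally definable it would be closed under surjective bounded morphisms (Goldblatt–Thomason).
The 4-cycle (worlds w0,w1,w2,w3 with w0→w1→w2→w3→w0) is asymmetric. Mapping every world to a single reflexive point • is a surjective bounded morphism, and the reflexive point is not asymmetric (R•• but asymmetry requires ¬R••).
Hence asymmetry is not modally definable.

No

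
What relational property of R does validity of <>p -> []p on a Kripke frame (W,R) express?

Suppose ◇p→□p is valid. Take Rxy, Rxz and set V(p)={y}. Then ◇p at x, so □p at x, so p at z, i.e. z=y.
Conversely, any frame satisfying forall x forall y forall z (Rxy & Rxz -> y = z) validates the schema.
Frame condition: forall x forall y forall z (Rxy & Rxz -> y = z).

partial functionality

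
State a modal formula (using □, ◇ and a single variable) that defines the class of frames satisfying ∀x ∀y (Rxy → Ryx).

s → □◇s

This is symmetry; the standard corresponding axiom is B: s → □◇s.
Suppose s→□◇s is valid. Take Rxy and set V(s)={x}. Then s at x, so □◇s at x, so ◇s at y, so some z with Ryz has s; z=x, i.e. Ryx.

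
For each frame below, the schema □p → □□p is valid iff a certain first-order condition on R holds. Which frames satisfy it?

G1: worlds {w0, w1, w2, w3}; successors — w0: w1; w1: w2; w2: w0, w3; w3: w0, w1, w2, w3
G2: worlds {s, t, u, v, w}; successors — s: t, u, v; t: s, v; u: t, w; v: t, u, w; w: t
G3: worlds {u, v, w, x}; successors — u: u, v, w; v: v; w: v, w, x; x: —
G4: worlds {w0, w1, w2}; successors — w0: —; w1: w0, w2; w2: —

G4

The schema corresponds to transitivity: ∀x ∀y ∀z (Rxy ∧ Ryz → Rxz).
G1: fails — Rw1w2 and Rw2w0 but not Rw1w0.
G2: fails — Rwt and Rtv but not Rwv.
G3: fails — Ruw and Rwx but not Rux.
G4: satisfies the condition.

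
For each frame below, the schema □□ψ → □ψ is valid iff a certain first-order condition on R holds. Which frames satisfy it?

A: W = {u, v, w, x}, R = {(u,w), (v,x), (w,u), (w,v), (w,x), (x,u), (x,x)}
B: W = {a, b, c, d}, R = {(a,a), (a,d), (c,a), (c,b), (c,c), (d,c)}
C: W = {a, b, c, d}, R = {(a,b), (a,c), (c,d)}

B

The schema corresponds to density: ∀x ∀y (Rxy → ∃z (Rxz ∧ Rzy)).
A: fails — Ruw but no z with Ruz and Rzw.
B: satisfies the condition.
C: fails — Rac but no z with Raz and Rzc.
Valid on: B.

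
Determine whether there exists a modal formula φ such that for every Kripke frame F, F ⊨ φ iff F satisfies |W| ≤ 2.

Not definable by any modal formula

If a class were modally definable it would be closed under disjoint unions (Goldblatt–Thomason).
Any modal formula valid on each of 3 disjoint one-world frames is valid on their disjoint union (validity is preserved under disjoint unions). Each one-world frame has |W|=1≤2, but the union has |W|=3.
So no modal formula (or set of formulas) defines exactly the |W|≤2 frames.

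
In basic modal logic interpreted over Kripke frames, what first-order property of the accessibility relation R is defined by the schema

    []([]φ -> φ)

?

Suppose □(□φ→φ) is valid. Take Rxy and set V(φ)={w : Ryw}. Then at y, □φ holds; since □(□φ→φ) at x, □φ→φ at y, so φ at y, i.e. Ryy.

shift-reflexivity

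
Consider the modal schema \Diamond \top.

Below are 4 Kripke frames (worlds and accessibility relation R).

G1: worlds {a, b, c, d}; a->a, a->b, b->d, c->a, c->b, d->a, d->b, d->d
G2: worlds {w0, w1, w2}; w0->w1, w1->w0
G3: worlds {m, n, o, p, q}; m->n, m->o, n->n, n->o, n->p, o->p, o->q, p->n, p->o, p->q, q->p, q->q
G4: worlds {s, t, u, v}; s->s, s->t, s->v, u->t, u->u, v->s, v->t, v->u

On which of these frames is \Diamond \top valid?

Frame correspondent (Sahlqvist): \forall x \exists y Rxy — i.e. seriality.
G1: holds.
G2: fails — world w2 has no successor.
G3: holds.
G4: fails — world t has no successor.

G1, G3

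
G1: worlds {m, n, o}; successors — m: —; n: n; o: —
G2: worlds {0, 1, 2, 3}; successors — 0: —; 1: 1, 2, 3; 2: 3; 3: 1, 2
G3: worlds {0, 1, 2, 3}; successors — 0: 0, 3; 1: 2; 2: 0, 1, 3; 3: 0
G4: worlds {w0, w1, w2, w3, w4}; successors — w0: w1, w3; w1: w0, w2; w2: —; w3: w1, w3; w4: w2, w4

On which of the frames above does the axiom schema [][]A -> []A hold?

G1

The schema corresponds to density: forall x forall y (Rxy -> exists z (Rxz & Rzy)).
G1: satisfies the condition.
G2: fails — R23 but no z with R2z and Rz3.
G3: fails — R12 but no z with R1z and Rz2.
G4: fails — Rw1w2 but no z with Rw1z and Rzw2.
Valid on: G1.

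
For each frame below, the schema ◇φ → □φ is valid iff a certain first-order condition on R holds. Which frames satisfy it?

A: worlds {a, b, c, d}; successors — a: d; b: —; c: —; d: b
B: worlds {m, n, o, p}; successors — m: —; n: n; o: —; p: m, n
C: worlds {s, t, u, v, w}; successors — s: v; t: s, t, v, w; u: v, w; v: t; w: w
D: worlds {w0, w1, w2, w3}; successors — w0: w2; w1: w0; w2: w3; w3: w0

A, D

The schema corresponds to partial functionality: ∀x ∀y ∀z (Rxy ∧ Rxz → y = z).
A: ✓.
B: fails — p sees both m and n.
C: fails — t sees both s and t.
D: ✓.
Valid on: A, D.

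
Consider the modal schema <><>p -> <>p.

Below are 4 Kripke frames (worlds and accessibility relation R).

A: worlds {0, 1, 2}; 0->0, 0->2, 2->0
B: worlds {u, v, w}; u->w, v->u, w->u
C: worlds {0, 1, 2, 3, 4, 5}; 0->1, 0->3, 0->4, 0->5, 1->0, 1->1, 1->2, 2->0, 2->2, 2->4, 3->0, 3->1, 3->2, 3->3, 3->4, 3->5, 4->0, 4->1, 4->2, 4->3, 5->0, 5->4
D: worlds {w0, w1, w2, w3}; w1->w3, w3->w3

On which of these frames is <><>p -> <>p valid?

The schema corresponds to transitivity: forall x forall y forall z (Rxy & Ryz -> Rxz).
A: fails — R20 and R02 but not R22.
B: fails — Rvu and Ruw but not Rvw.
C: fails — R12 and R24 but not R14.
D: holds.
Valid on: D.

D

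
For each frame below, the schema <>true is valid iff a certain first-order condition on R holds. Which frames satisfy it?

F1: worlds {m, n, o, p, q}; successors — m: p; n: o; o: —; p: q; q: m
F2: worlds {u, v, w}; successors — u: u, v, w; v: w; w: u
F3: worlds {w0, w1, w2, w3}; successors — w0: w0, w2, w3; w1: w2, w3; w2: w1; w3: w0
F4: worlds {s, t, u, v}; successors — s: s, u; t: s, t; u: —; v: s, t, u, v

The schema corresponds to seriality: forall x exists y Rxy.
F1: fails — world o has no successor.
F2: condition met.
F3: condition met.
F4: fails — world u has no successor.

F2, F3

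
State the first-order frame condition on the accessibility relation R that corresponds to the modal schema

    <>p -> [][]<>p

This is a Sahlqvist (Geach-type) schema ◇^1□^0p → □^2◇^1p.
First-order correspondent: forall x forall y forall z ((xRy & x R^2 z) -> exists w (y = w & zRw)).

forall x forall y forall z ((xRy & x R^2 z) -> exists w (y = w & zRw))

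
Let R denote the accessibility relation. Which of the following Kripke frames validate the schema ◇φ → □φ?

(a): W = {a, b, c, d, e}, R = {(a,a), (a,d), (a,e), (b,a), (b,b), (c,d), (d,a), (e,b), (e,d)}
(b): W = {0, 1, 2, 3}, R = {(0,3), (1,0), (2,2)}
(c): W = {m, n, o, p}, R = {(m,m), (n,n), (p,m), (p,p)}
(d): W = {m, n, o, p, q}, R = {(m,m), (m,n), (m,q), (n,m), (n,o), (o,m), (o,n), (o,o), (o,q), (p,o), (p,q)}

(b)

The schema corresponds to partial functionality: ∀x ∀y ∀z (Rxy ∧ Rxz → y = z).
(a): fails — a sees both a and d.
(b): holds.
(c): fails — p sees both m and p.
(d): fails — m sees both m and n.
Valid on: (b).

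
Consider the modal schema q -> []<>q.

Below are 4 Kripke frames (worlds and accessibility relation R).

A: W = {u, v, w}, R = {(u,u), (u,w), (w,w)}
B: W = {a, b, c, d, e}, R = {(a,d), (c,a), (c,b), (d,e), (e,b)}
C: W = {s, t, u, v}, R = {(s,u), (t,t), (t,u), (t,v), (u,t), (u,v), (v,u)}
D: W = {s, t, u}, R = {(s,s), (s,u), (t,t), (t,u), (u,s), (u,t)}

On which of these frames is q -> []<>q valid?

Frame correspondent (Sahlqvist): forall x forall y (Rxy -> Ryx) — i.e. symmetry.
A: fails — Ruw but not Rwu.
B: fails — Reb but not Rbe.
C: fails — Rtv but not Rvt.
D: satisfies the condition.
Valid on: D.

D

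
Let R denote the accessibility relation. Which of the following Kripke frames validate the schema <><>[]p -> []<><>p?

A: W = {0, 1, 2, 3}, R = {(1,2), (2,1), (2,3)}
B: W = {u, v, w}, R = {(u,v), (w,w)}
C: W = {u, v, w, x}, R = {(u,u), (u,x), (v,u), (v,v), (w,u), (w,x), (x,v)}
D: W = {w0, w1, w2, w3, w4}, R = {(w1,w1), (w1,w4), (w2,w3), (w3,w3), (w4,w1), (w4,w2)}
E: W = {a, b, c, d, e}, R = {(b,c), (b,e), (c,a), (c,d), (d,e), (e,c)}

This is the axiom for a generalized confluence (Geach) condition; its first-order frame correspondent is forall x forall y forall z ((x R^2 y & xRz) -> exists w (yRw & z R^2 w)).
A: fails — 1R²3, 1R2 but no w with 3Rw and 2R²w.
B: ✓.
C: ✓.
D: fails — w1R²w2, w1Rw1 but no w with w2Rw and w1R²w.
E: fails — bR²a, bRc but no w with aRw and cR²w.

B, C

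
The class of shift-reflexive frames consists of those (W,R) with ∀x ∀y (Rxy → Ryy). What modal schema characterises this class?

This is shift-reflexivity; the standard corresponding axiom is T□: □(□s → s).
Suppose □(□s→s) is valid. Take Rxy and set V(s)={w : Ryw}. Then at y, □s holds; since □(□s→s) at x, □s→s at y, so s at y, i.e. Ryy.

□(□s → s)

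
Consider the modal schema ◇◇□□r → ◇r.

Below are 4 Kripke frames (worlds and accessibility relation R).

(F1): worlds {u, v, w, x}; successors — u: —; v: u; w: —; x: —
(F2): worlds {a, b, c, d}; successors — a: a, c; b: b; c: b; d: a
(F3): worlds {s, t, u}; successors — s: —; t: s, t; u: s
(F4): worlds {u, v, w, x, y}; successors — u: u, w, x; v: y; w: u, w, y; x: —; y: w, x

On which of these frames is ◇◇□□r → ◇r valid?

This is the axiom for a generalized confluence (Geach) condition; its first-order frame correspondent is ∀x ∀y (xR²y → ∃w (yR²w ∧ xRw)).
(F1): holds.
(F2): fails — aR²b but no w with bR²w and aRw.
(F3): fails — tR²s but no w with sR²w and tRw.
(F4): fails — uR²x but no t with xR²t and uRt.

(F1)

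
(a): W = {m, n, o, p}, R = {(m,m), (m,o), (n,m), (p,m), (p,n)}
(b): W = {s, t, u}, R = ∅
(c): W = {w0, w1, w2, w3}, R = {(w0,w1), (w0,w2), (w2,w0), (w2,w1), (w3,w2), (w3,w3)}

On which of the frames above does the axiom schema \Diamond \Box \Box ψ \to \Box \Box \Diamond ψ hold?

The schema corresponds to a generalized confluence (Geach) condition: \forall x \forall y \forall z ((xRy \wedge x R^2 z) \to \exists w (y R^2 w \wedge zRw)).
(a): fails — mRm, mR²o but no w with mR²w and oRw.
(b): condition met.
(c): fails — w0Rw1, w0R²w0 but no w with w1R²w and w0Rw.
Valid on: (b).

(b)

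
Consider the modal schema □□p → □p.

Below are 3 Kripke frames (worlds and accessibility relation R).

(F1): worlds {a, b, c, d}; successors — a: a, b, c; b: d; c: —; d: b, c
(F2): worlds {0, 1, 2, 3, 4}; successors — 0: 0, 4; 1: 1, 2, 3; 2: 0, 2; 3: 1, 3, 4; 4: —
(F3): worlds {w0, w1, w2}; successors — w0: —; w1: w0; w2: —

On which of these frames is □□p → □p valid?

(F2)

Frame correspondent (Sahlqvist): ∀x ∀y (Rxy → ∃z (Rxz ∧ Rzy)) — i.e. density.
(F1): fails — Rdc but no z with Rdz and Rzc.
(F2): satisfies the condition.
(F3): fails — Rw1w0 but no z with Rw1z and Rzw0.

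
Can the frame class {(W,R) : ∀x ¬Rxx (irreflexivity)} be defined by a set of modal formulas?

Modal frame validity is preserved under surjective bounded morphisms.
The 5-cycle (worlds a,b,c,d,e with a→b→c→d→e→a) is irreflexive, and the map sending every world to a single reflexive point • is a surjective bounded morphism (forth: every edge maps to (•,•); back: every world has a successor). So any modal formula valid on the 5-cycle is also valid on the reflexive point, which is not irreflexive.
So no modal formula (or set of formulas) defines exactly the irreflexive frames.

Not definable by any modal formula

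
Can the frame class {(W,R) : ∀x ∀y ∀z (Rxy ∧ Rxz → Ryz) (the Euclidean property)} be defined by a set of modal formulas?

This is a Sahlqvist condition; the 5 axiom ◇p → □◇p defines it.
Suppose ◇p→□◇p is valid. Take Rxy, Rxz and set V(p)={y}. Then ◇p at x, so □◇p at x, so ◇p at z, so some w with Rzw has p; w=y, i.e. Rzy. By symmetry of the argument, Ryz.

Yes, by ◇p → □◇p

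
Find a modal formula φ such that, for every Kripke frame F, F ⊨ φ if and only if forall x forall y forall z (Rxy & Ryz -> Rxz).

A defining formula is □r → □□r (the 4 axiom).
Suppose □r→□□r is valid. Take Rxy, Ryz and set V(r)={w : Rxw}. Then □r at x, so □□r at x, so □r at y, so r at z, i.e. Rxz.

□r → □□r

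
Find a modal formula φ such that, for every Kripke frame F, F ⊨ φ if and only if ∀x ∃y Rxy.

The condition is seriality. The D schema □ψ → ◇ψ defines it.
Suppose □ψ→◇ψ is valid. At any x set V(ψ)=W. Then □ψ at x, so ◇ψ at x, so x has a successor.

□ψ → ◇ψ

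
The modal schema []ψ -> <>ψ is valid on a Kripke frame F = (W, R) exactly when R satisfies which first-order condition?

seriality: forall x exists y Rxy

This is the D axiom.
Its frame correspondent is seriality — forall x exists y Rxy.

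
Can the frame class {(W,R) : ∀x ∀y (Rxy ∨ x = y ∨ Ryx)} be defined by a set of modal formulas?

Not definable by any modal formula

If a class were modally definable it would be closed under disjoint unions (Goldblatt–Thomason).
Take 4 disjoint single-world reflexive frames: each is trivially connected, but their disjoint union has 4 worlds with no edge between distinct components, so it is not connected.
So the class is not modally definable.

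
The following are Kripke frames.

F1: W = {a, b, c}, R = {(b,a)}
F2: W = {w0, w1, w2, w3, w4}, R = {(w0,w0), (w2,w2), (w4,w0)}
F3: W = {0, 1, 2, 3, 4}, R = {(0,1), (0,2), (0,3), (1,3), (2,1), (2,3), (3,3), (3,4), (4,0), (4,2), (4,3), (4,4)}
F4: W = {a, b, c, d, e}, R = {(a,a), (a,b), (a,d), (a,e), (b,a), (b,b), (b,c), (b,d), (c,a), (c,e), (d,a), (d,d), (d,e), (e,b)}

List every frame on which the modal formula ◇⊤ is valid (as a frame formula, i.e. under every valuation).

F3, F4

This is the axiom for seriality; its first-order frame correspondent is ∀x ∃y Rxy.
F1: fails — world a has no successor.
F2: fails — world w1 has no successor.
F3: satisfies the condition.
F4: satisfies the condition.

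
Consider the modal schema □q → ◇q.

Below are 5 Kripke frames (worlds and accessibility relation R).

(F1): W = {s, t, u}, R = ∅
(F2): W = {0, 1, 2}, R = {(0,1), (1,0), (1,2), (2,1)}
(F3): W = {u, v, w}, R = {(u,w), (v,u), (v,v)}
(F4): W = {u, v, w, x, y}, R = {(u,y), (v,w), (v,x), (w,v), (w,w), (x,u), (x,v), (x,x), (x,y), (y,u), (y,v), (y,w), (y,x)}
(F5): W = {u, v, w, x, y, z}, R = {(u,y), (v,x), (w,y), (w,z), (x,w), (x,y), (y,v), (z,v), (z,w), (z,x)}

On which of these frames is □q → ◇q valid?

(F2), (F4), (F5)

The schema corresponds to seriality: ∀x ∃y Rxy.
(F1): fails — world s has no successor.
(F2): satisfies the condition.
(F3): fails — world w has no successor.
(F4): satisfies the condition.
(F5): satisfies the condition.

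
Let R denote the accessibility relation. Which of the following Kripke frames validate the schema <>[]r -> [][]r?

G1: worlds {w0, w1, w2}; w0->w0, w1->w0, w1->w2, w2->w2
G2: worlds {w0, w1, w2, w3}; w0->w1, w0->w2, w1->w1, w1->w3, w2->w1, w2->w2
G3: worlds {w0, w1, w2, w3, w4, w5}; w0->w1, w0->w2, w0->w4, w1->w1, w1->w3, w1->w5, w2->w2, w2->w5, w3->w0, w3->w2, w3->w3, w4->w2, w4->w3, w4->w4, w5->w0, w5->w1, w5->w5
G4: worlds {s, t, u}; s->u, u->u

G4

Frame correspondent (Sahlqvist): forall x forall y forall z ((xRy & x R^2 z) -> exists w (yRw & z = w)) — i.e. a generalized confluence (Geach) condition.
G1: fails — w1Rw0, w1R²w2 but no w with w0Rw and w2=w.
G2: fails — w0Rw1, w0R²w2 but no w with w1Rw and w2=w.
G3: fails — w0Rw1, w0R²w2 but no w with w1Rw and w2=w.
G4: ✓.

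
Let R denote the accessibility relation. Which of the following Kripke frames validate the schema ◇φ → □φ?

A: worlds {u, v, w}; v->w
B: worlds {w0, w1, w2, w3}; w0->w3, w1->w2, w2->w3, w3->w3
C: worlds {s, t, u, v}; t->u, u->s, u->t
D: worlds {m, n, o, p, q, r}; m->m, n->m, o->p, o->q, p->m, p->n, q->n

A, B

This is the axiom for partial functionality; its first-order frame correspondent is ∀x ∀y ∀z (Rxy ∧ Rxz → y = z).
A: condition met.
B: condition met.
C: fails — u sees both s and t.
D: fails — o sees both p and q.
Valid on: A, B.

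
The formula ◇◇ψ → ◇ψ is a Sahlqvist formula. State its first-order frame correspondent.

Transitivity

This schema is equivalent to the 4 axiom □ψ → □□ψ.
Its frame correspondent is transitivity — ∀x ∀y ∀z (Rxy ∧ Ryz → Rxz).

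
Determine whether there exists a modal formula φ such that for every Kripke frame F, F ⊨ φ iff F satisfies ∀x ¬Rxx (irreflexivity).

Not modally definable

If a class were modally definable it would be closed under surjective bounded morphisms (Goldblatt–Thomason).
The 2-cycle (worlds a,b with a→b→a) is irreflexive, and the map sending every world to a single reflexive point • is a surjective bounded morphism (forth: every edge maps to (•,•); back: every world has a successor). So any modal formula valid on the 2-cycle is also valid on the reflexive point, which is not irreflexive.
So no modal formula (or set of formulas) defines exactly the irreflexive frames.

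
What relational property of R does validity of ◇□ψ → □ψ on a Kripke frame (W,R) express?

the Euclidean property: ∀x ∀y ∀z (Rxy ∧ Rxz → Ryz)

This is frame-equivalent to ◇ψ → □◇ψ (substitute ¬ψ for ψ and contrapose).
Suppose ◇ψ→□◇ψ is valid. Take Rxy, Rxz and set V(ψ)={y}. Then ◇ψ at x, so □◇ψ at x, so ◇ψ at z, so some w with Rzw has ψ; w=y, i.e. Rzy. By symmetry of the argument, Ryz.
Conversely, any frame satisfying ∀x ∀y ∀z (Rxy ∧ Rxz → Ryz) validates the schema.
So the correspondent is the Euclidean property.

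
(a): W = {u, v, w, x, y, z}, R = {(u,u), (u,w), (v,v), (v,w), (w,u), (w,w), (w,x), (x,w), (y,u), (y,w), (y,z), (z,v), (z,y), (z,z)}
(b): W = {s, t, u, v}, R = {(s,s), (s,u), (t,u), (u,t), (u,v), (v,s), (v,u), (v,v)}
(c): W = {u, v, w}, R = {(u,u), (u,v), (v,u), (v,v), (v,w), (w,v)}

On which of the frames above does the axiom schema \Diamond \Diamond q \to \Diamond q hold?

none

Frame correspondent (Sahlqvist): \forall x \forall y \forall z (Rxy \wedge Ryz \to Rxz) — i.e. transitivity.
(a): fails — Rxw and Rwu but not Rxu.
(b): fails — Ruv and Rvu but not Ruu.
(c): fails — Ruv and Rvw but not Ruw.
Valid on no frame.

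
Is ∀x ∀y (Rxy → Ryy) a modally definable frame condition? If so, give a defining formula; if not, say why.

The condition is shift-reflexivity. A defining modal formula is □(□q → q).
Suppose □(□q→q) is valid. Take Rxy and set V(q)={w : Ryw}. Then at y, □q holds; since □(□q→q) at x, □q→q at y, so q at y, i.e. Ryy.

Yes — defined by □(□q → q)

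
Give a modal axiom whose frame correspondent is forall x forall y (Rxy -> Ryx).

p → □◇p

The condition is symmetry. The B schema p → □◇p defines it.
Suppose p→□◇p is valid. Take Rxy and set V(p)={x}. Then p at x, so □◇p at x, so ◇p at y, so some z with Ryz has p; z=x, i.e. Ryx.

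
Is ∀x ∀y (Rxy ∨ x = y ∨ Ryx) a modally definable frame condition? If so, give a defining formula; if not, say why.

No — not modally definable

Any modally definable frame class is closed under disjoint unions.
Take 3 disjoint single-world reflexive frames: each is trivially connected, but their disjoint union has 3 worlds with no edge between distinct components, so it is not connected.
So no modal formula (or set of formulas) defines exactly the connected frames.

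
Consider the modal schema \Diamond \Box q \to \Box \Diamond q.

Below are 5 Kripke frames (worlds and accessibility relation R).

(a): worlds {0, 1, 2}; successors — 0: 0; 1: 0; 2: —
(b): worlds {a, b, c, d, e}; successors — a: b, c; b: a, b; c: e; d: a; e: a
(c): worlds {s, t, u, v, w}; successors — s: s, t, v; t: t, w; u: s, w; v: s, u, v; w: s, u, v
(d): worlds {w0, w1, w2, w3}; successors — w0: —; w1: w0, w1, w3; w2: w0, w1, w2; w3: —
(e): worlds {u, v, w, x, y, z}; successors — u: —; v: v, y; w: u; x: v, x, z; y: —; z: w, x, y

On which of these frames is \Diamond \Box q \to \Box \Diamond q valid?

Frame correspondent (Sahlqvist): \forall x \forall y \forall z (Rxy \wedge Rxz \to \exists w (Ryw \wedge Rzw)) — i.e. convergence.
(a): condition met.
(b): fails — Rab and Rac but b and c have no common successor.
(c): fails — Rsv and Rst but v and t have no common successor.
(d): fails — Rw1w1 and Rw1w0 but w1 and w0 have no common successor.
(e): fails — Rvv and Rvy but v and y have no common successor.

(a)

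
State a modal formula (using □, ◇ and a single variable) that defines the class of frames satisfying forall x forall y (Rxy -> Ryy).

□(□p → p)

A defining formula is □(□p → p) (the T□ axiom).
Suppose □(□p→p) is valid. Take Rxy and set V(p)={w : Ryw}. Then at y, □p holds; since □(□p→p) at x, □p→p at y, so p at y, i.e. Ryy.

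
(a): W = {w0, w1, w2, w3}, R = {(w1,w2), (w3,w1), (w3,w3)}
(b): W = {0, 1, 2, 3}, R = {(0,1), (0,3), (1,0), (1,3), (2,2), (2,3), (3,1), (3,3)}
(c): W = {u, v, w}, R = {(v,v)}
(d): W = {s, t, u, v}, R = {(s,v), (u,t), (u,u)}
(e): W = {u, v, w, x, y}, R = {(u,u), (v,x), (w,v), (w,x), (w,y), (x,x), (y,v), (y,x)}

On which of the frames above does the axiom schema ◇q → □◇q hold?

(c)

This is the axiom for the Euclidean property; its first-order frame correspondent is ∀x ∀y ∀z (Rxy ∧ Rxz → Ryz).
(a): fails — Rw1w2 and Rw1w2 but not Rw2w2.
(b): fails — R01 and R01 but not R11.
(c): satisfies the condition.
(d): fails — Rsv and Rsv but not Rvv.
(e): fails — Rwx and Rwy but not Rxy.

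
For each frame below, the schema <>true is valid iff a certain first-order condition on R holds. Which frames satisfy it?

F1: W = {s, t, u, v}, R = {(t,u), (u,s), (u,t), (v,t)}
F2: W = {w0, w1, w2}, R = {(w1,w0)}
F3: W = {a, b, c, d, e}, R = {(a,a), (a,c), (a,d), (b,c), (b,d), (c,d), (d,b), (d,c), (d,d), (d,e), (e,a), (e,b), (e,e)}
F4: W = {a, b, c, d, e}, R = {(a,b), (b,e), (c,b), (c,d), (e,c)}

The schema corresponds to seriality: forall x exists y Rxy.
F1: fails — world s has no successor.
F2: fails — world w0 has no successor.
F3: ✓.
F4: fails — world d has no successor.
Valid on: F3.

F3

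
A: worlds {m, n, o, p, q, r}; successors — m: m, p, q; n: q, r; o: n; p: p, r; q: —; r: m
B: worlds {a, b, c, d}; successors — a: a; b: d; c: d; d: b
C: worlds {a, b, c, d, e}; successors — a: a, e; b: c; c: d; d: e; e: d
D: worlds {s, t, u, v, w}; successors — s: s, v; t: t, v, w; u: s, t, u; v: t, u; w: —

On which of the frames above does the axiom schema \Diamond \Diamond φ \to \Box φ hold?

Frame correspondent (Sahlqvist): \forall x \forall y \forall z ((x R^2 y \wedge xRz) \to \exists w (y = w \wedge z = w)) — i.e. a generalized confluence (Geach) condition.
A: fails — mR²m, mRp but m ≠ p.
B: fails — bR²b, bRd but b ≠ d.
C: fails — aR²a, aRe but a ≠ e.
D: fails — sR²s, sRv but s ≠ v.

none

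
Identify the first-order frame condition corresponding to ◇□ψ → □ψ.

Equivalently (dual form): ◇ψ → □◇ψ.
Suppose ◇ψ→□◇ψ is valid. Take Rxy, Rxz and set V(ψ)={y}. Then ◇ψ at x, so □◇ψ at x, so ◇ψ at z, so some w with Rzw has ψ; w=y, i.e. Rzy. By symmetry of the argument, Ryz.

the Euclidean property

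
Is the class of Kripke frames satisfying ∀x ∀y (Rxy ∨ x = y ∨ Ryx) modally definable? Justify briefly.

If a class were modally definable it would be closed under disjoint unions (Goldblatt–Thomason).
Take 2 disjoint single-world reflexive frames: each is trivially connected, but their disjoint union has 2 worlds with no edge between distinct components, so it is not connected.
Hence connectedness of R is not modally definable.

Not definable by any modal formula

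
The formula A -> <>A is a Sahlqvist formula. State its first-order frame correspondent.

Replacing A by ¬A and contraposing gives the equivalent schema □A → A.
Suppose □A→A is valid. At any x set V(A)={w : Rxw}. Then □A holds at x, so A holds at x, i.e. Rxx.

reflexivity: forall x Rxx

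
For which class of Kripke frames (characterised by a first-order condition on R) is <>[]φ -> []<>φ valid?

This schema is the .2 axiom.
It corresponds to convergence: forall x forall y forall z (Rxy & Rxz -> exists w (Ryw & Rzw)).

convergence: forall x forall y forall z (Rxy & Rxz -> exists w (Ryw & Rzw))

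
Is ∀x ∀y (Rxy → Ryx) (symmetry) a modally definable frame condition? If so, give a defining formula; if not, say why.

Yes: it is symmetry, defined by the B schema q → □◇q.
Suppose q→□◇q is valid. Take Rxy and set V(q)={x}. Then q at x, so □◇q at x, so ◇q at y, so some z with Ryz has q; z=x, i.e. Ryx.

Definable; q → □◇q defines it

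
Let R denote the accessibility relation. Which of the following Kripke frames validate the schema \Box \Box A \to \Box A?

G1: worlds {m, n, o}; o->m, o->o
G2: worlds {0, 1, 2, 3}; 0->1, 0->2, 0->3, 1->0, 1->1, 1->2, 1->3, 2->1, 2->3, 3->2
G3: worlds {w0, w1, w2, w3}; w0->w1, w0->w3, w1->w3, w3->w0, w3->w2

This is the axiom for density; its first-order frame correspondent is \forall x \forall y (Rxy \to \exists z (Rxz \wedge Rzy)).
G1: holds.
G2: fails — R32 but no z with R3z and Rz2.
G3: fails — Rw3w2 but no z with Rw3z and Rzw2.
Valid on: G1.

G1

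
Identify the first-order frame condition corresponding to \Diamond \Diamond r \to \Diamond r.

Transitivity

This is a form of the 4 axiom.
It corresponds to transitivity: \forall x \forall y \forall z (Rxy \wedge Ryz \to Rxz).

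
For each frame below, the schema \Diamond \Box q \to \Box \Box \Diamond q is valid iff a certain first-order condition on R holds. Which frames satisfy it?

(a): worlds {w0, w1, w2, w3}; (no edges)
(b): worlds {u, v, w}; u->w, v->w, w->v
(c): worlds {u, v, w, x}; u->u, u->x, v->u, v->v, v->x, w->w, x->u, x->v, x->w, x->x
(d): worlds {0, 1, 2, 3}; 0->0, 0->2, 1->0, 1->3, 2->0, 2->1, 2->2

(a)

Frame correspondent (Sahlqvist): \forall x \forall y \forall z ((xRy \wedge x R^2 z) \to \exists w (yRw \wedge zRw)) — i.e. a generalized confluence (Geach) condition.
(a): holds.
(b): fails — uRw, uR²v but no t with wRt and vRt.
(c): fails — uRu, uR²w but no t with uRt and wRt.
(d): fails — 1R3, 1R²0 but no w with 3Rw and 0Rw.
Valid on: (a).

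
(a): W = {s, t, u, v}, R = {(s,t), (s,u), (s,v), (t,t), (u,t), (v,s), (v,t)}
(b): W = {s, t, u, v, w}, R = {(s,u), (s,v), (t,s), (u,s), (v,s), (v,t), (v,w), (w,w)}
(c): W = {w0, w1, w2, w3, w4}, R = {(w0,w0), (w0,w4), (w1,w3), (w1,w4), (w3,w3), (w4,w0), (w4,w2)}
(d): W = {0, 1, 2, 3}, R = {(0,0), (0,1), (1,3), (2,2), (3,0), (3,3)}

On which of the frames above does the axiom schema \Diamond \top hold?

(a), (b), (d)

Frame correspondent (Sahlqvist): \forall x \exists y Rxy — i.e. seriality.
(a): satisfies the condition.
(b): satisfies the condition.
(c): fails — world w2 has no successor.
(d): satisfies the condition.
Valid on: (a), (b), (d).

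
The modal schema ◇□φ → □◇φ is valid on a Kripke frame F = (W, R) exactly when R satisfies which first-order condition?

convergence

Suppose ◇□φ→□◇φ is valid. Take Rxy, Rxz and set V(φ)={w : Ryw}. Then □φ at y so ◇□φ at x, so □◇φ at x, so ◇φ at z, giving w with Rzw and Ryw.
The converse is a direct semantic check.
Frame condition: ∀x ∀y ∀z (Rxy ∧ Rxz → ∃w (Ryw ∧ Rzw)).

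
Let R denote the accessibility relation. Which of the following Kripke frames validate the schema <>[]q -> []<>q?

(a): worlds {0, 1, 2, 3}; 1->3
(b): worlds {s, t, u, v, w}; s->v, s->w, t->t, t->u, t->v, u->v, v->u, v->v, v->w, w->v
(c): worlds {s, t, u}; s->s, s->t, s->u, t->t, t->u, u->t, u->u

(b), (c)

This is the axiom for convergence; its first-order frame correspondent is forall x forall y forall z (Rxy & Rxz -> exists w (Ryw & Rzw)).
(a): fails — R13 and R13 but 3 and 3 have no common successor.
(b): holds.
(c): holds.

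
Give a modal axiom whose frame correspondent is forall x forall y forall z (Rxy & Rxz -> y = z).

This is partial functionality; the standard corresponding axiom is CD: ◇p → □p.
Suppose ◇p→□p is valid. Take Rxy, Rxz and set V(p)={y}. Then ◇p at x, so □p at x, so p at z, i.e. z=y.

◇p → □p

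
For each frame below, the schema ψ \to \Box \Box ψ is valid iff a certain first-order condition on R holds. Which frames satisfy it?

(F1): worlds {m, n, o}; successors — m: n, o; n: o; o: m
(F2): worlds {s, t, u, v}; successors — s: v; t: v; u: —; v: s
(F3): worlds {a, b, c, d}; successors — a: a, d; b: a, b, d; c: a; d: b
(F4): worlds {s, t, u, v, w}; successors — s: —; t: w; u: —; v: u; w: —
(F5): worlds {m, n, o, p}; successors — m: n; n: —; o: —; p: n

(F4), (F5)

Frame correspondent (Sahlqvist): \forall x \forall z (x R^2 z \to \exists w (x = w \wedge z = w)) — i.e. a generalized confluence (Geach) condition.
(F1): fails — mR²o but m ≠ o.
(F2): fails — tR²s but t ≠ s.
(F3): fails — aR²b but a ≠ b.
(F4): condition met.
(F5): condition met.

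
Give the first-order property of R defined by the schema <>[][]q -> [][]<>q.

This is a Sahlqvist (Geach-type) schema ◇^1□^2q → □^2◇^1q.
First-order correspondent: forall x forall y forall z ((xRy & x R^2 z) -> exists w (y R^2 w & zRw)).

forall x forall y forall z ((xRy & x R^2 z) -> exists w (y R^2 w & zRw))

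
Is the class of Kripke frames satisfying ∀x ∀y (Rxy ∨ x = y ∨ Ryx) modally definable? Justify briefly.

Any modally definable frame class is closed under disjoint unions.
Take 3 disjoint single-world reflexive frames: each is trivially connected, but their disjoint union has 3 worlds with no edge between distinct components, so it is not connected.
So no modal formula (or set of formulas) defines exactly the connected frames.

Not modally definable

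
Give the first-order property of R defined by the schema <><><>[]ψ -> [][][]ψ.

This is a Sahlqvist (Geach-type) schema ◇^3□^1ψ → □^3◇^0ψ.
First-order correspondent: forall x forall y forall z ((x R^3 y & x R^3 z) -> exists w (yRw & z = w)).

forall x forall y forall z ((x R^3 y & x R^3 z) -> exists w (yRw & z = w))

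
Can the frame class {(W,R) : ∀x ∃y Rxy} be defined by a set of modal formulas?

This is a Sahlqvist condition; the D axiom □r → ◇r defines it.

Yes, by □r → ◇r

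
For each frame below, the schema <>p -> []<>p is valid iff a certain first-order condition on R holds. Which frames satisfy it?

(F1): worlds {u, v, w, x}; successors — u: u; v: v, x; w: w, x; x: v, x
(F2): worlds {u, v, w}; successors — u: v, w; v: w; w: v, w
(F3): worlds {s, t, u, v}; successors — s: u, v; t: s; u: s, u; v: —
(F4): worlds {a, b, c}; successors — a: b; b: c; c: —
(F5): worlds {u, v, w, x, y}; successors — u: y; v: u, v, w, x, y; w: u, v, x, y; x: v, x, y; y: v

Frame correspondent (Sahlqvist): forall x forall y forall z (Rxy & Rxz -> Ryz) — i.e. the Euclidean property.
(F1): fails — Rwx and Rww but not Rxw.
(F2): fails — Ruv and Ruv but not Rvv.
(F3): fails — Rsv and Rsv but not Rvv.
(F4): fails — Rab and Rab but not Rbb.
(F5): fails — Ruy and Ruy but not Ryy.
Valid on no frame.

none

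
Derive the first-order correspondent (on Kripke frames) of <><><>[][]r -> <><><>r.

forall x forall y (x R^3 y -> exists w (y R^2 w & x R^3 w))

This is a Sahlqvist (Geach-type) schema ◇^3□^2r → □^0◇^3r.
Minimal-valuation argument: fix x; take any y with xR^3y and any z with xR^0z. Set V(r) to the set of worlds R-reachable from y in exactly 2 steps. Then □^2r holds at y, so the antecedent holds at x; validity forces ◇^3r at z, giving a w with zR^3w and yR^2w.
First-order correspondent: forall x forall y (x R^3 y -> exists w (y R^2 w & x R^3 w)).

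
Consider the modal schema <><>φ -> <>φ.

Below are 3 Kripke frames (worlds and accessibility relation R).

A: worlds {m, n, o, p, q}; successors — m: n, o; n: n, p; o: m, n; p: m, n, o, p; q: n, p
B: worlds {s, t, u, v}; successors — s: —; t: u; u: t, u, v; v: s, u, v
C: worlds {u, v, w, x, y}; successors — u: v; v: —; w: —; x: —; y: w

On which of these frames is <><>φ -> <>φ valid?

C

The schema corresponds to transitivity: forall x forall y forall z (Rxy & Ryz -> Rxz).
A: fails — Rom and Rmo but not Roo.
B: fails — Ruv and Rvs but not Rus.
C: holds.
Valid on: C.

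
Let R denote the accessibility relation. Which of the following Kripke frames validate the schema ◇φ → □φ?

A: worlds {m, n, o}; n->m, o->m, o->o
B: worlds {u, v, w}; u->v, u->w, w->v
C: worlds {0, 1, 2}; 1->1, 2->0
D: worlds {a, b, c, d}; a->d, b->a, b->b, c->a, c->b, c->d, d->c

C

The schema corresponds to partial functionality: ∀x ∀y ∀z (Rxy ∧ Rxz → y = z).
A: fails — o sees both m and o.
B: fails — u sees both v and w.
C: condition met.
D: fails — b sees both a and b.
Valid on: C.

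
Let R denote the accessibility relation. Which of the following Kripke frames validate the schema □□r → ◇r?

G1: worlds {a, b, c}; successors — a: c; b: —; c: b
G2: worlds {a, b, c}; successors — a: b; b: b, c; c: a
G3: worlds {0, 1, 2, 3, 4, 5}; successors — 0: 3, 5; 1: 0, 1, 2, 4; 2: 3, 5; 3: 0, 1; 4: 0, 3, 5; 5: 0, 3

G3

The schema corresponds to a generalized confluence (Geach) condition: ∀x ∃w (xR²w ∧ xRw).
G1: fails — at a but no w with aR²w and aRw.
G2: fails — at c but no w with cR²w and cRw.
G3: holds.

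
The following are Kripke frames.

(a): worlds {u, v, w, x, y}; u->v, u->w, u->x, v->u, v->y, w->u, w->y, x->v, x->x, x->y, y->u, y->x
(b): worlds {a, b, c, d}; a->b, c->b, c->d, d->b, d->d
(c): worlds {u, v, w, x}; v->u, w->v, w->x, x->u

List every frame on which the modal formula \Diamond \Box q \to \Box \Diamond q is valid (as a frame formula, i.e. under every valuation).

(a)

The schema corresponds to convergence: \forall x \forall y \forall z (Rxy \wedge Rxz \to \exists w (Ryw \wedge Rzw)).
(a): satisfies the condition.
(b): fails — Rab and Rab but b and b have no common successor.
(c): fails — Rvu and Rvu but u and u have no common successor.
Valid on: (a).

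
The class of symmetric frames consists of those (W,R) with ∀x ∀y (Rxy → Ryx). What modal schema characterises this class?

s → □◇s

The condition is symmetry. The B schema s → □◇s defines it.
Suppose s→□◇s is valid. Take Rxy and set V(s)={x}. Then s at x, so □◇s at x, so ◇s at y, so some z with Ryz has s; z=x, i.e. Ryx.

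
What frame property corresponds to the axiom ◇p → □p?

Suppose ◇p→□p is valid. Take Rxy, Rxz and set V(p)={y}. Then ◇p at x, so □p at x, so p at z, i.e. z=y.
Conversely, any frame satisfying ∀x ∀y ∀z (Rxy ∧ Rxz → y = z) validates the schema.
So the correspondent is partial functionality.

Partial functionality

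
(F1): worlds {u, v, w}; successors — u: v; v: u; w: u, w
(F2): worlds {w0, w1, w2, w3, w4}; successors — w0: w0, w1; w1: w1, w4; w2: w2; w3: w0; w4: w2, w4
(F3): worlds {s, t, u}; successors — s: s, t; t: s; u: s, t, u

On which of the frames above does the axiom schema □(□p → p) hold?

(F2)

The schema corresponds to shift-reflexivity: ∀x ∀y (Rxy → Ryy).
(F1): fails — Ruv but not Rvv.
(F2): holds.
(F3): fails — Rut but not Rtt.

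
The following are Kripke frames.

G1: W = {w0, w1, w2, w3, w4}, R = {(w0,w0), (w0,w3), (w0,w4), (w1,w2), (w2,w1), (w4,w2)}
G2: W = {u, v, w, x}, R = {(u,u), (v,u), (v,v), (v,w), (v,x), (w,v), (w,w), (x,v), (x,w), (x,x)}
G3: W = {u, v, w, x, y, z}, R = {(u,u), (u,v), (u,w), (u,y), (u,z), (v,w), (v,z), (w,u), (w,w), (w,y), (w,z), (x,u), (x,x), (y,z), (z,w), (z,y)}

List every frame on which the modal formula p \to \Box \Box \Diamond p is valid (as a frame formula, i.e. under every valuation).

none

Frame correspondent (Sahlqvist): \forall x \forall z (x R^2 z \to \exists w (x = w \wedge zRw)) — i.e. a generalized confluence (Geach) condition.
G1: fails — w0R²w2 but no w with w0=w and w2Rw.
G2: fails — vR²u but no t with v=t and uRt.
G3: fails — uR²v but no t with u=t and vRt.
Valid on no frame.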